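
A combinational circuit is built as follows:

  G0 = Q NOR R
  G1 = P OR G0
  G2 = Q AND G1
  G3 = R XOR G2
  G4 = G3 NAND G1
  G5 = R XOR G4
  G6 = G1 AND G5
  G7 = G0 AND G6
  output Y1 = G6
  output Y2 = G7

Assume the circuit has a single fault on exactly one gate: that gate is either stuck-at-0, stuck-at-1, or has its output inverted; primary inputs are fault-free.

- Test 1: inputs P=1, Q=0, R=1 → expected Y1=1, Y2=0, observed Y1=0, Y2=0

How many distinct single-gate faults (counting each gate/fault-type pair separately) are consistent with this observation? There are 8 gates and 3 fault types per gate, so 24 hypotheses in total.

12

Fault-free: G0=0, G1=1, G2=0, G3=1, G4=0, G5=1, G6=1, G7=0 → Y1=1, Y2=0. Observed Y1=0, Y2=0.
  G0: none of the 3 fault types match ✗
  G1: stuck-at-0, inverted output ✓; others ✗
  G2: stuck-at-1, inverted output ✓; others ✗
  G3: stuck-at-0, inverted output ✓; others ✗
  G4: stuck-at-1, inverted output ✓; others ✗
  G5: stuck-at-0, inverted output ✓; others ✗
  G6: stuck-at-0, inverted output ✓; others ✗
  G7: none of the 3 fault types match ✗
Consistent faults: {G1 stuck-at-0, G1 inverted output, G2 stuck-at-1, G2 inverted output, G3 stuck-at-0, G3 inverted output, G4 stuck-at-1, G4 inverted output, G5 stuck-at-0, G5 inverted output, G6 stuck-at-0, G6 inverted output} — 12 in all.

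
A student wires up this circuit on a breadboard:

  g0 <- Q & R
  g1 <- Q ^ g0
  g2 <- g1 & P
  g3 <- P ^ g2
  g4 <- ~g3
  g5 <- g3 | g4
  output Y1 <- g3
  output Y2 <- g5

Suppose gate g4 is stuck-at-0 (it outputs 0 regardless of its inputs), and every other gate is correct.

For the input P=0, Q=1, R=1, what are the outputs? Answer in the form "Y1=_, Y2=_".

Y1=0, Y2=0

Propagate with g4 forced: g0=1, g1=0, g2=0, g3=0, g4=0 [stuck-at-0], g5=0.
So the outputs are Y1=0, Y2=0. (Without the fault they would be Y1=0, Y2=1.)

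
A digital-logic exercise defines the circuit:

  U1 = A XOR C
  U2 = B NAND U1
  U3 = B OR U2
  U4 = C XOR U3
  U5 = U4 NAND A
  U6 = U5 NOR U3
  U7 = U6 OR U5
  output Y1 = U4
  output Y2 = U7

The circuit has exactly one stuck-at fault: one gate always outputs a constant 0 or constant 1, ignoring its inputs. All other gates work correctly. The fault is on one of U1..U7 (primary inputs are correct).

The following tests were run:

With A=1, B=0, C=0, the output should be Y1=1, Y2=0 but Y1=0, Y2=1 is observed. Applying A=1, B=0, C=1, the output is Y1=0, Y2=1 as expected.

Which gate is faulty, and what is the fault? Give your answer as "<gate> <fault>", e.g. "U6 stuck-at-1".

Fault-free values for test 1 (A=1, B=0, C=0): U1=1, U2=1, U3=1, U4=1, U5=0, U6=0, U7=0, giving Y1=1, Y2=0. Observed Y1=0, Y2=1.
Test 1: faults giving observed Y1=0, Y2=1 are {U2 stuck-at-0, U3 stuck-at-0, U4 stuck-at-0}.
Test 2 (A=1, B=0, C=1): fault-free U1=0, U2=1, U3=1, U4=0, U5=1, U6=0, U7=1 → Y1=0, Y2=1; observed Y1=0, Y2=1. Eliminates U2 stuck-at-0, U3 stuck-at-0.
Only U4 stuck-at-0 is consistent with every test.

U4 stuck-at-0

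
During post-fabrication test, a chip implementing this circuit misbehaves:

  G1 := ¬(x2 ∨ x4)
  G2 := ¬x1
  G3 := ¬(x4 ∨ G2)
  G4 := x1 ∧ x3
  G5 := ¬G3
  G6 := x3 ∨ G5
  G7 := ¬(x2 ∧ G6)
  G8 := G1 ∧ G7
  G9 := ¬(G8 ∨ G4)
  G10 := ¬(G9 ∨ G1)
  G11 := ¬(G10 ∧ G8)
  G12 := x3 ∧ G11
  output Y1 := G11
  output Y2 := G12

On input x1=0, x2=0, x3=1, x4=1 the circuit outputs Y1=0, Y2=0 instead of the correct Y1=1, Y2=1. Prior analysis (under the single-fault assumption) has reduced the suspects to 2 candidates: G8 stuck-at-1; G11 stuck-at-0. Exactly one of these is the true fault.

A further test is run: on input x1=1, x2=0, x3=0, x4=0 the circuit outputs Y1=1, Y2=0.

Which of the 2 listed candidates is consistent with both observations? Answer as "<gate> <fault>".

G8 stuck-at-1

Evaluate each candidate on input x1=1, x2=0, x3=0, x4=0:
  G8 stuck-at-1: G1=1, G2=0, G3=1, G4=0, G5=0, G6=0, G7=1, G8=1 [stuck-at-1], G9=0, G10=0, G11=1, G12=0 → Y1=1, Y2=0 — matches
  G11 stuck-at-0: G1=1, G2=0, G3=1, G4=0, G5=0, G6=0, G7=1, G8=1, G9=0, G10=0, G11=0 [stuck-at-0], G12=0 → Y1=0, Y2=0 — eliminated
Only G8 stuck-at-1 reproduces the observed Y1=1, Y2=0.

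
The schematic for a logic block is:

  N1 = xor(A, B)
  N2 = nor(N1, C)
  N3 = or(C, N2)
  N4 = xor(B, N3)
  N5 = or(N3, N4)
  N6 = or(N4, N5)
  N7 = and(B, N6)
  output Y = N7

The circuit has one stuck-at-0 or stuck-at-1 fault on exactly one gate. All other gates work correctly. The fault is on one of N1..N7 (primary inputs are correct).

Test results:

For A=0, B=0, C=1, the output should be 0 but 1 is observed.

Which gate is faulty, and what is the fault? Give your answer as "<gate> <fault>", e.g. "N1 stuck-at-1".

Fault-free values for test 1 (A=0, B=0, C=1): N1=0, N2=0, N3=1, N4=1, N5=1, N6=1, N7=0, giving Y=0. Observed 1.
Test 1: faults giving observed 1 are {N7 stuck-at-1}.
Only N7 stuck-at-1 is consistent with every test.

N7 stuck-at-1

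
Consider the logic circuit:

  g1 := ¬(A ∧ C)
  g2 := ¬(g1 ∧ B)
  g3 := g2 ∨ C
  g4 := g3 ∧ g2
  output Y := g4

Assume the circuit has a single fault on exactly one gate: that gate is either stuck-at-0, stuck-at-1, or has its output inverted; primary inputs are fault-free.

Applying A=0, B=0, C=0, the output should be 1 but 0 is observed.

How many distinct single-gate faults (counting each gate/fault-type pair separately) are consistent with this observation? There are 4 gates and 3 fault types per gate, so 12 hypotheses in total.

Fault-free: g1=1, g2=1, g3=1, g4=1 → 1. Observed 0.
  g1 stuck-at-0: output 1 ✗
  g1 stuck-at-1: output 1 ✗
  g1 inverted output: output 1 ✗
  g2 stuck-at-0: output 0 ✓
  g2 stuck-at-1: output 1 ✗
  g2 inverted output: output 0 ✓
  g3 stuck-at-0: output 0 ✓
  g3 stuck-at-1: output 1 ✗
  g3 inverted output: output 0 ✓
  g4 stuck-at-0: output 0 ✓
  g4 stuck-at-1: output 1 ✗
  g4 inverted output: output 0 ✓
Consistent faults: {g2 stuck-at-0, g2 inverted output, g3 stuck-at-0, g3 inverted output, g4 stuck-at-0, g4 inverted output} — 6 in all.

6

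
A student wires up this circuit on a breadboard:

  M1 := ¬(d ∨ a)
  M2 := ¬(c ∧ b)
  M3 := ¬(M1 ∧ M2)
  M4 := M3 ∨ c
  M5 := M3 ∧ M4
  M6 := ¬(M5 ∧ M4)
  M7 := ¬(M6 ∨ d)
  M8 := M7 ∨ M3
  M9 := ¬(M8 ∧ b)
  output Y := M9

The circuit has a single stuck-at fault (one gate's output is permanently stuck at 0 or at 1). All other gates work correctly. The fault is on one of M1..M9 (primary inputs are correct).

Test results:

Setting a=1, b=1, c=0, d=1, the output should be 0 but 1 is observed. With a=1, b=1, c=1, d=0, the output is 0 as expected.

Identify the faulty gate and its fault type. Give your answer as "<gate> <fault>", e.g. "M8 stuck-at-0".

M1 stuck-at-1

Fault-free values for test 1 (a=1, b=1, c=0, d=1): M1=0, M2=1, M3=1, M4=1, M5=1, M6=0, M7=0, M8=1, M9=0, giving Y=0. Observed 1.
Test 1: faults giving observed 1 are {M1 stuck-at-1, M3 stuck-at-0, M8 stuck-at-0, M9 stuck-at-1}.
Test 2 (a=1, b=1, c=1, d=0): fault-free M1=0, M2=0, M3=1, M4=1, M5=1, M6=0, M7=1, M8=1, M9=0 → 0; observed 0. Eliminates M3 stuck-at-0, M8 stuck-at-0, M9 stuck-at-1.
Only M1 stuck-at-1 is consistent with every test.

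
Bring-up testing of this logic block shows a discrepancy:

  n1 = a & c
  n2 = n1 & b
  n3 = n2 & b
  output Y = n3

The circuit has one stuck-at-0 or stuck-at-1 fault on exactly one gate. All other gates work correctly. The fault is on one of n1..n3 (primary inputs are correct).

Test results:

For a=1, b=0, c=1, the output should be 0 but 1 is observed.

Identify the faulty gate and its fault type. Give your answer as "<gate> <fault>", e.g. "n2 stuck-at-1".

n3 stuck-at-1

Fault-free values for test 1 (a=1, b=0, c=1): n1=1, n2=0, n3=0, giving Y=0. Observed 1.
Test 1: faults giving observed 1 are {n3 stuck-at-1}.
Only n3 stuck-at-1 is consistent with every test.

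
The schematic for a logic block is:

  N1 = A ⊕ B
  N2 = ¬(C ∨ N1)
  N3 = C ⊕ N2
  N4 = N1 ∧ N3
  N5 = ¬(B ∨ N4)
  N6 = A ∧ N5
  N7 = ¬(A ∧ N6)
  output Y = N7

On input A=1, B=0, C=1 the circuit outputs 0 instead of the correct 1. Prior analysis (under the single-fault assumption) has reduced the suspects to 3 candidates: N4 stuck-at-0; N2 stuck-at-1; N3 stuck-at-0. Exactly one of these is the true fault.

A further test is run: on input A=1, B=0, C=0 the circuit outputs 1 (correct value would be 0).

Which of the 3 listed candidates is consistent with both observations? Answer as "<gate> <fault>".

N2 stuck-at-1

Evaluate each candidate on input A=1, B=0, C=0:
  N4 stuck-at-0: N1=1, N2=0, N3=0, N4=0 [stuck-at-0], N5=1, N6=1, N7=0 → 0 — eliminated
  N2 stuck-at-1: N1=1, N2=1 [stuck-at-1], N3=1, N4=1, N5=0, N6=0, N7=1 → 1 — matches
  N3 stuck-at-0: N1=1, N2=0, N3=0 [stuck-at-0], N4=0, N5=1, N6=1, N7=0 → 0 — eliminated
Only N2 stuck-at-1 reproduces the observed 1.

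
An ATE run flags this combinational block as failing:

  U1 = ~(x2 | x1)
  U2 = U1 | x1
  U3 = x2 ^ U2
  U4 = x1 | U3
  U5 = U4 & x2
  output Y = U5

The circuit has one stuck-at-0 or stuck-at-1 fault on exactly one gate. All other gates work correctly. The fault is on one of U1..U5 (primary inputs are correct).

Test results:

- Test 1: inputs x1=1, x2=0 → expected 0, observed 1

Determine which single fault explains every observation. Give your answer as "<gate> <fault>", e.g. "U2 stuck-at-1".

Fault-free values for test 1 (x1=1, x2=0): U1=0, U2=1, U3=1, U4=1, U5=0, giving Y=0. Observed 1.
Test 1: faults giving observed 1 are {U5 stuck-at-1}.
Only U5 stuck-at-1 is consistent with every test.

U5 stuck-at-1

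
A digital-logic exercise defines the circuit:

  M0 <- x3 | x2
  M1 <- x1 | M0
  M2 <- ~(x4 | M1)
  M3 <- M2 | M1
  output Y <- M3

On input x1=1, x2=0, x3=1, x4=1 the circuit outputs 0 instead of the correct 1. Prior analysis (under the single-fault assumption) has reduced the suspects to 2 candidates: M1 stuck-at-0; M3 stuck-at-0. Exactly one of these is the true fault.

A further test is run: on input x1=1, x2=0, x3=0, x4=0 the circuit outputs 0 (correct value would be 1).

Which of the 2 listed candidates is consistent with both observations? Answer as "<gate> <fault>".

Evaluate each candidate on input x1=1, x2=0, x3=0, x4=0:
  M1 stuck-at-0: M0=0, M1=0 [stuck-at-0], M2=1, M3=1 → 1 — eliminated
  M3 stuck-at-0: M0=0, M1=1, M2=0, M3=0 [stuck-at-0] → 0 — matches
Only M3 stuck-at-0 reproduces the observed 0.

M3 stuck-at-0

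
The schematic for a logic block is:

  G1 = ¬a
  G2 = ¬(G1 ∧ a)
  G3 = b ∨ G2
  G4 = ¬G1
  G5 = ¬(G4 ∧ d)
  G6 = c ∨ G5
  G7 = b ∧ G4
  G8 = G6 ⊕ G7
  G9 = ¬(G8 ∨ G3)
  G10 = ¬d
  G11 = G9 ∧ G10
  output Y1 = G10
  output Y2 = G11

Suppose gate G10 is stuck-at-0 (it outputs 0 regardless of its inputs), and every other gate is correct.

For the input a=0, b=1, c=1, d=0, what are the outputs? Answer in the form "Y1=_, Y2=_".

Y1=0, Y2=0

Propagate with G10 forced: G1=1, G2=1, G3=1, G4=0, G5=1, G6=1, G7=0, G8=1, G9=0, G10=0 [stuck-at-0], G11=0.
So the outputs are Y1=0, Y2=0. (Without the fault they would be Y1=1, Y2=0.)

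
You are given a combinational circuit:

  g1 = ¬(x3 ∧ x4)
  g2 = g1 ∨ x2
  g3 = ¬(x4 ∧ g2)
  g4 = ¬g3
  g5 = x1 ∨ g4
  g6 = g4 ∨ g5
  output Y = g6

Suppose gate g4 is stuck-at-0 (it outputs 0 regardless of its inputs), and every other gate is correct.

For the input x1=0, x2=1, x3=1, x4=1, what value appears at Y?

0

Propagate with g4 forced: g1=0, g2=1, g3=0, g4=0 [stuck-at-0], g5=0, g6=0.
So Y = 0. (Without the fault it would be 1.)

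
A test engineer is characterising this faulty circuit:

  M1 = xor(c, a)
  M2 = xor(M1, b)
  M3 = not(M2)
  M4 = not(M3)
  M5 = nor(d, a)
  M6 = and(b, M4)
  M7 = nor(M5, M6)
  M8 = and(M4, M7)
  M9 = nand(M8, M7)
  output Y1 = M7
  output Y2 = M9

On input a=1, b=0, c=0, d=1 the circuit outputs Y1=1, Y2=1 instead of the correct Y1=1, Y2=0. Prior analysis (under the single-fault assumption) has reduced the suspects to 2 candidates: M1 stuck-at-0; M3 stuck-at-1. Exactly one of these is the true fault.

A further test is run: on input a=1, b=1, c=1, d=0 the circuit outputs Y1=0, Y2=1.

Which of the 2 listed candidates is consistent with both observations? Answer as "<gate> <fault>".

Evaluate each candidate on input a=1, b=1, c=1, d=0:
  M1 stuck-at-0: M1=0 [stuck-at-0], M2=1, M3=0, M4=1, M5=0, M6=1, M7=0, M8=0, M9=1 → Y1=0, Y2=1 — matches
  M3 stuck-at-1: M1=0, M2=1, M3=1 [stuck-at-1], M4=0, M5=0, M6=0, M7=1, M8=0, M9=1 → Y1=1, Y2=1 — eliminated
Only M1 stuck-at-0 reproduces the observed Y1=0, Y2=1.

M1 stuck-at-0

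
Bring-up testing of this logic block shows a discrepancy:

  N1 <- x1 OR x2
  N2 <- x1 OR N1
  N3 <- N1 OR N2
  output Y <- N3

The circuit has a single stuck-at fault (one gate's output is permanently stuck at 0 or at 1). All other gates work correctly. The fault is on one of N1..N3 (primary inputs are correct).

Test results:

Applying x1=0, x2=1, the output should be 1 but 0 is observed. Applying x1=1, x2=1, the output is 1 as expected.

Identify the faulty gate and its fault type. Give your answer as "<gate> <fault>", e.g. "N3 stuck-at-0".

N1 stuck-at-0

Fault-free values for test 1 (x1=0, x2=1): N1=1, N2=1, N3=1, giving Y=1. Observed 0.
Test 1: faults giving observed 0 are {N1 stuck-at-0, N3 stuck-at-0}.
Test 2 (x1=1, x2=1): fault-free N1=1, N2=1, N3=1 → 1; observed 1. Eliminates N3 stuck-at-0.
Only N1 stuck-at-0 is consistent with every test.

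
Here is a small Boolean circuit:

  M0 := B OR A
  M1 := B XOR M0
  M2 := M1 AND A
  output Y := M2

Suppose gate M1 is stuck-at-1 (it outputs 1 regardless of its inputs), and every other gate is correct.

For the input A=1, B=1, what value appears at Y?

1

Propagate with M1 forced: M0=1, M1=1 [stuck-at-1], M2=1.
So Y = 1. (Without the fault it would be 0.)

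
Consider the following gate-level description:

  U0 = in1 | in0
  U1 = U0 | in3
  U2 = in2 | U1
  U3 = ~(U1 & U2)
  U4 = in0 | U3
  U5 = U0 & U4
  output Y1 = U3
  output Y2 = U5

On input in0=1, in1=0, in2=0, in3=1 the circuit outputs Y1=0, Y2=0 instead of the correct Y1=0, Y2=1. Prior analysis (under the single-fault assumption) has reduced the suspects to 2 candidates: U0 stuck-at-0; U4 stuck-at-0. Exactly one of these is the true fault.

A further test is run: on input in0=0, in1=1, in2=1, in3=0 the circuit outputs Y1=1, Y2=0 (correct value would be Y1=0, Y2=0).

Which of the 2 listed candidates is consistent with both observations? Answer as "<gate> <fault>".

U0 stuck-at-0

Evaluate each candidate on input in0=0, in1=1, in2=1, in3=0:
  U0 stuck-at-0: U0=0 [stuck-at-0], U1=0, U2=1, U3=1, U4=1, U5=0 → Y1=1, Y2=0 — matches
  U4 stuck-at-0: U0=1, U1=1, U2=1, U3=0, U4=0 [stuck-at-0], U5=0 → Y1=0, Y2=0 — eliminated
Only U0 stuck-at-0 reproduces the observed Y1=1, Y2=0.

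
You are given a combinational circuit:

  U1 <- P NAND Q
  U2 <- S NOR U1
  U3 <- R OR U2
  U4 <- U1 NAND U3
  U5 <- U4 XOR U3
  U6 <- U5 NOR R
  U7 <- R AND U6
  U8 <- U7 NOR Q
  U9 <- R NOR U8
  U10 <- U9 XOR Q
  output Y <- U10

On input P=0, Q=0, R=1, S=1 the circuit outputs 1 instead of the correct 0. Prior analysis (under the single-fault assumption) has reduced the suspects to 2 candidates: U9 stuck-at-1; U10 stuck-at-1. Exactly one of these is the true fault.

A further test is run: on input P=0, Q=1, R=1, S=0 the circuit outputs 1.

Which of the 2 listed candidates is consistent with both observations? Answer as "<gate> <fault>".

U10 stuck-at-1

Evaluate each candidate on input P=0, Q=1, R=1, S=0:
  U9 stuck-at-1: U1=1, U2=0, U3=1, U4=0, U5=1, U6=0, U7=0, U8=0, U9=1 [stuck-at-1], U10=0 → 0 — eliminated
  U10 stuck-at-1: U1=1, U2=0, U3=1, U4=0, U5=1, U6=0, U7=0, U8=0, U9=0, U10=1 [stuck-at-1] → 1 — matches
Only U10 stuck-at-1 reproduces the observed 1.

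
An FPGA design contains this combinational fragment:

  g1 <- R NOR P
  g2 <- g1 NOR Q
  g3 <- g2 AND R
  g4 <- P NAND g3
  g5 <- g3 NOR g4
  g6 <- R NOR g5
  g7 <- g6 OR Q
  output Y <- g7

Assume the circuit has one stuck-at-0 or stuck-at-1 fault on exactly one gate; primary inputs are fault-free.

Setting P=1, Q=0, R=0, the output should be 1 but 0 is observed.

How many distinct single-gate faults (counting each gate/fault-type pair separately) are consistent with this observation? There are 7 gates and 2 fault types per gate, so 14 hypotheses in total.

4

Fault-free: g1=0, g2=1, g3=0, g4=1, g5=0, g6=1, g7=1 → 1. Observed 0.
  g1 stuck-at-0: output 1 ✗
  g1 stuck-at-1: output 1 ✗
  g2 stuck-at-0: output 1 ✗
  g2 stuck-at-1: output 1 ✗
  g3 stuck-at-0: output 1 ✗
  g3 stuck-at-1: output 1 ✗
  g4 stuck-at-0: output 0 ✓
  g4 stuck-at-1: output 1 ✗
  g5 stuck-at-0: output 1 ✗
  g5 stuck-at-1: output 0 ✓
  g6 stuck-at-0: output 0 ✓
  g6 stuck-at-1: output 1 ✗
  g7 stuck-at-0: output 0 ✓
  g7 stuck-at-1: output 1 ✗
Consistent faults: {g4 stuck-at-0, g5 stuck-at-1, g6 stuck-at-0, g7 stuck-at-0} — 4 in all.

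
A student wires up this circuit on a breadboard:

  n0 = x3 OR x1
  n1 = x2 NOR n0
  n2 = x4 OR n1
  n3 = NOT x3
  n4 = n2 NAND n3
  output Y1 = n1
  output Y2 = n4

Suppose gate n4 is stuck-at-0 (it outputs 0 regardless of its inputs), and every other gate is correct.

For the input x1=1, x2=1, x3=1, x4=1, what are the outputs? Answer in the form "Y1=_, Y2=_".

Y1=0, Y2=0

Propagate with n4 forced: n0=1, n1=0, n2=1, n3=0, n4=0 [stuck-at-0].
So the outputs are Y1=0, Y2=0. (Without the fault they would be Y1=0, Y2=1.)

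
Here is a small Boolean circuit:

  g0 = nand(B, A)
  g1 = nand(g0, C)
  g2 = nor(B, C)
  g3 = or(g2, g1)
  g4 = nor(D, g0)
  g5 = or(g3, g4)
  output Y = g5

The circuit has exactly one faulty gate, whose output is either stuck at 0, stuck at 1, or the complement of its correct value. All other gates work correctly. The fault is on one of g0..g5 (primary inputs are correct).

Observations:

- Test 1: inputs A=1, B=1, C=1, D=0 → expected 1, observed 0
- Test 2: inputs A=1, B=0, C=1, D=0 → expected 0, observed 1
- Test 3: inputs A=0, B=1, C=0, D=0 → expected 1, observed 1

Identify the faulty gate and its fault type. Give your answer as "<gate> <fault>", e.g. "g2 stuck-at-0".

g0 inverted output

Fault-free values for test 1 (A=1, B=1, C=1, D=0): g0=0, g1=1, g2=0, g3=1, g4=1, g5=1, giving Y=1. Observed 0.
Test 1: faults giving observed 0 are {g0 stuck-at-1, g0 inverted output, g5 stuck-at-0, g5 inverted output}.
Test 2 (A=1, B=0, C=1, D=0): fault-free g0=1, g1=0, g2=0, g3=0, g4=0, g5=0 → 0; observed 1. Eliminates g0 stuck-at-1, g5 stuck-at-0.
Test 3 (A=0, B=1, C=0, D=0): fault-free g0=1, g1=1, g2=0, g3=1, g4=0, g5=1 → 1; observed 1. Eliminates g5 inverted output.
Only g0 inverted output is consistent with every test.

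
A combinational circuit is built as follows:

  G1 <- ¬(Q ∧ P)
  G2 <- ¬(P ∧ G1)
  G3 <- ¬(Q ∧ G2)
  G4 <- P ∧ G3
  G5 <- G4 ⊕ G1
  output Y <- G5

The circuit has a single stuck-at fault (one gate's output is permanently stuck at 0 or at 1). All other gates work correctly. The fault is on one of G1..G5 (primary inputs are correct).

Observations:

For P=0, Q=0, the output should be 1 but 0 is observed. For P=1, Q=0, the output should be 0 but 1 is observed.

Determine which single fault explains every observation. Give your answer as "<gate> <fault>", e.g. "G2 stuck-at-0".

Fault-free values for test 1 (P=0, Q=0): G1=1, G2=1, G3=1, G4=0, G5=1, giving Y=1. Observed 0.
Test 1: faults giving observed 0 are {G1 stuck-at-0, G4 stuck-at-1, G5 stuck-at-0}.
Test 2 (P=1, Q=0): fault-free G1=1, G2=0, G3=1, G4=1, G5=0 → 0; observed 1. Eliminates G4 stuck-at-1, G5 stuck-at-0.
Only G1 stuck-at-0 is consistent with every test.

G1 stuck-at-0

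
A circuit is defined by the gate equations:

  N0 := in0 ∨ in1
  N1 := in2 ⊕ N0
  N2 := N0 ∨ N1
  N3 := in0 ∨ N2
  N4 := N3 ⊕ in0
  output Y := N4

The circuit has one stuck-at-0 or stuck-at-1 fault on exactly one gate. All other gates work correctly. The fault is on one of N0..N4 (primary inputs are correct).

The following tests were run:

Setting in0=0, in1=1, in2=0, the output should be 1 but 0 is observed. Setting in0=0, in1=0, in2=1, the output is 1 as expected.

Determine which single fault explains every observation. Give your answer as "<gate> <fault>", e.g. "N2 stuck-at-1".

Fault-free values for test 1 (in0=0, in1=1, in2=0): N0=1, N1=1, N2=1, N3=1, N4=1, giving Y=1. Observed 0.
Test 1: faults giving observed 0 are {N0 stuck-at-0, N2 stuck-at-0, N3 stuck-at-0, N4 stuck-at-0}.
Test 2 (in0=0, in1=0, in2=1): fault-free N0=0, N1=1, N2=1, N3=1, N4=1 → 1; observed 1. Eliminates N2 stuck-at-0, N3 stuck-at-0, N4 stuck-at-0.
Only N0 stuck-at-0 is consistent with every test.

N0 stuck-at-0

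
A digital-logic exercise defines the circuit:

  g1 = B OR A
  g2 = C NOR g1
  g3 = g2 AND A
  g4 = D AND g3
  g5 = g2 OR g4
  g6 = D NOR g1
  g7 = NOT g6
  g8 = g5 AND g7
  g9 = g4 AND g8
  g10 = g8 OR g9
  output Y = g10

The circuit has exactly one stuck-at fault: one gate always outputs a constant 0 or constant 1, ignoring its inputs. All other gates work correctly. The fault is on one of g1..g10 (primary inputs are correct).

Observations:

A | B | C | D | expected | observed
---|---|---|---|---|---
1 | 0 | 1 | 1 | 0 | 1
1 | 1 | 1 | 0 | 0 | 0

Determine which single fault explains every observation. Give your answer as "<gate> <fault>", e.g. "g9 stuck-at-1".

Fault-free values for test 1 (A=1, B=0, C=1, D=1): g1=1, g2=0, g3=0, g4=0, g5=0, g6=0, g7=1, g8=0, g9=0, g10=0, giving Y=0. Observed 1.
Test 1: faults giving observed 1 are {g2 stuck-at-1, g3 stuck-at-1, g4 stuck-at-1, g5 stuck-at-1, g8 stuck-at-1, g9 stuck-at-1, g10 stuck-at-1}.
Test 2 (A=1, B=1, C=1, D=0): fault-free g1=1, g2=0, g3=0, g4=0, g5=0, g6=0, g7=1, g8=0, g9=0, g10=0 → 0; observed 0. Eliminates g2 stuck-at-1, g4 stuck-at-1, g5 stuck-at-1, g8 stuck-at-1, g9 stuck-at-1, g10 stuck-at-1.
Only g3 stuck-at-1 is consistent with every test.

g3 stuck-at-1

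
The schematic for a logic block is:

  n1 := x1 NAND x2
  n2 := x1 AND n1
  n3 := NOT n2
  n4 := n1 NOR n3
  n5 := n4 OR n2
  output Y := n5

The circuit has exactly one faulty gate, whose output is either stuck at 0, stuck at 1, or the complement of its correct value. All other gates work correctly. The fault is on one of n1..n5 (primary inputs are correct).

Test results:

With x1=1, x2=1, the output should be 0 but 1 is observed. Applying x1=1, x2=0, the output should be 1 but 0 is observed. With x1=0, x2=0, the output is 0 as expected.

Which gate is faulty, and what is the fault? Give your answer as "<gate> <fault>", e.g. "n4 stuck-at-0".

Fault-free values for test 1 (x1=1, x2=1): n1=0, n2=0, n3=1, n4=0, n5=0, giving Y=0. Observed 1.
Test 1: faults giving observed 1 are {n1 stuck-at-1, n1 inverted output, n2 stuck-at-1, n2 inverted output, n3 stuck-at-0, n3 inverted output, n4 stuck-at-1, n4 inverted output, n5 stuck-at-1, n5 inverted output}.
Test 2 (x1=1, x2=0): fault-free n1=1, n2=1, n3=0, n4=0, n5=1 → 1; observed 0. Eliminates n1 stuck-at-1, n2 stuck-at-1, n3 stuck-at-0, n3 inverted output, n4 stuck-at-1, n4 inverted output, n5 stuck-at-1.
Test 3 (x1=0, x2=0): fault-free n1=1, n2=0, n3=1, n4=0, n5=0 → 0; observed 0. Eliminates n2 inverted output, n5 inverted output.
Only n1 inverted output is consistent with every test.

n1 inverted output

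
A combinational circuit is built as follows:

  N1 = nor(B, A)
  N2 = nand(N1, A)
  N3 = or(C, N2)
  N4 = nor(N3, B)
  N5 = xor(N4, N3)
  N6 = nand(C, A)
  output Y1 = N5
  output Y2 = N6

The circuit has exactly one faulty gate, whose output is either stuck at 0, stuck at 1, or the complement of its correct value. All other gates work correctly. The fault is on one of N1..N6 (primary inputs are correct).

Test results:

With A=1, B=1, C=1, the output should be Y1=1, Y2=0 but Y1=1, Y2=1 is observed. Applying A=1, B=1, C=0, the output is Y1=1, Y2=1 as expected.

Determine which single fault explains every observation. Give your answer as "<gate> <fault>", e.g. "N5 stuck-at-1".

N6 stuck-at-1

Fault-free values for test 1 (A=1, B=1, C=1): N1=0, N2=1, N3=1, N4=0, N5=1, N6=0, giving Y1=1, Y2=0. Observed Y1=1, Y2=1.
Test 1: faults giving observed Y1=1, Y2=1 are {N6 stuck-at-1, N6 inverted output}.
Test 2 (A=1, B=1, C=0): fault-free N1=0, N2=1, N3=1, N4=0, N5=1, N6=1 → Y1=1, Y2=1; observed Y1=1, Y2=1. Eliminates N6 inverted output.
Only N6 stuck-at-1 is consistent with every test.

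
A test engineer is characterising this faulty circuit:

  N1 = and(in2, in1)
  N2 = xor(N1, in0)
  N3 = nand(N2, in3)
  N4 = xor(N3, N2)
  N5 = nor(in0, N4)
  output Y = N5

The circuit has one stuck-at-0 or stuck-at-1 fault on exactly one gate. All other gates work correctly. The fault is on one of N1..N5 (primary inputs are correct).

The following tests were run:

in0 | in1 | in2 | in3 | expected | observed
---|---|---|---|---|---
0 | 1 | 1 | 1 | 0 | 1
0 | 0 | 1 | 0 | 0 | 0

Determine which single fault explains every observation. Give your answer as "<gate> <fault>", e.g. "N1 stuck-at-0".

N3 stuck-at-1

Fault-free values for test 1 (in0=0, in1=1, in2=1, in3=1): N1=1, N2=1, N3=0, N4=1, N5=0, giving Y=0. Observed 1.
Test 1: faults giving observed 1 are {N3 stuck-at-1, N4 stuck-at-0, N5 stuck-at-1}.
Test 2 (in0=0, in1=0, in2=1, in3=0): fault-free N1=0, N2=0, N3=1, N4=1, N5=0 → 0; observed 0. Eliminates N4 stuck-at-0, N5 stuck-at-1.
Only N3 stuck-at-1 is consistent with every test.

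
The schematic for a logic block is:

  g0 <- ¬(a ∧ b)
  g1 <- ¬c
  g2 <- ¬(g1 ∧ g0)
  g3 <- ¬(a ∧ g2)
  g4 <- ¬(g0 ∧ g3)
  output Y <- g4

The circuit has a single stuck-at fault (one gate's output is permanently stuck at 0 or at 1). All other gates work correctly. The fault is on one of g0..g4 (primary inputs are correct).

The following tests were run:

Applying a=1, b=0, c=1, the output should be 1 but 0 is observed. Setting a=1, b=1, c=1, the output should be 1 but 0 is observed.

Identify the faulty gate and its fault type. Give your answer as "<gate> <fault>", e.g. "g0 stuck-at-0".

g4 stuck-at-0

Fault-free values for test 1 (a=1, b=0, c=1): g0=1, g1=0, g2=1, g3=0, g4=1, giving Y=1. Observed 0.
Test 1: faults giving observed 0 are {g1 stuck-at-1, g2 stuck-at-0, g3 stuck-at-1, g4 stuck-at-0}.
Test 2 (a=1, b=1, c=1): fault-free g0=0, g1=0, g2=1, g3=0, g4=1 → 1; observed 0. Eliminates g1 stuck-at-1, g2 stuck-at-0, g3 stuck-at-1.
Only g4 stuck-at-0 is consistent with every test.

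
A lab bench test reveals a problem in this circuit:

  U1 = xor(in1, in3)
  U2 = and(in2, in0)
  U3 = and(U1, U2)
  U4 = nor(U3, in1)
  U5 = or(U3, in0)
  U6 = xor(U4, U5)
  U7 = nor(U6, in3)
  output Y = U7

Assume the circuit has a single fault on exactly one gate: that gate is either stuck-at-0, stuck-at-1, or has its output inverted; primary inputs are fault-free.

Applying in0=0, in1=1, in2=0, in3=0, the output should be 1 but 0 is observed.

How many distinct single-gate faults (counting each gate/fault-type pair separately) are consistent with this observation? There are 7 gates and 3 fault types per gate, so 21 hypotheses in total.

Fault-free: U1=1, U2=0, U3=0, U4=0, U5=0, U6=0, U7=1 → 1. Observed 0.
  U1: none of the 3 fault types match ✗
  U2: stuck-at-1, inverted output ✓; others ✗
  U3: stuck-at-1, inverted output ✓; others ✗
  U4: stuck-at-1, inverted output ✓; others ✗
  U5: stuck-at-1, inverted output ✓; others ✗
  U6: stuck-at-1, inverted output ✓; others ✗
  U7: stuck-at-0, inverted output ✓; others ✗
Consistent faults: {U2 stuck-at-1, U2 inverted output, U3 stuck-at-1, U3 inverted output, U4 stuck-at-1, U4 inverted output, U5 stuck-at-1, U5 inverted output, U6 stuck-at-1, U6 inverted output, U7 stuck-at-0, U7 inverted output} — 12 in all.

12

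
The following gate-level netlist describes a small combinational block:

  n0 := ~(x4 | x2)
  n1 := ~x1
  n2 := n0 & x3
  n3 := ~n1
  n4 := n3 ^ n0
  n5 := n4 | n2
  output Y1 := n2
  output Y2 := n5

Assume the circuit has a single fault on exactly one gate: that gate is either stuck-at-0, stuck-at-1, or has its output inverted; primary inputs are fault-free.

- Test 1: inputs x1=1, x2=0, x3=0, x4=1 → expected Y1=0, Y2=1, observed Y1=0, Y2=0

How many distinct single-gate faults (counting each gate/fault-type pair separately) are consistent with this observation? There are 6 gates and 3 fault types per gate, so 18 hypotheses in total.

Fault-free: n0=0, n1=0, n2=0, n3=1, n4=1, n5=1 → Y1=0, Y2=1. Observed Y1=0, Y2=0.
  n0: stuck-at-1, inverted output ✓; others ✗
  n1: stuck-at-1, inverted output ✓; others ✗
  n2: none of the 3 fault types match ✗
  n3: stuck-at-0, inverted output ✓; others ✗
  n4: stuck-at-0, inverted output ✓; others ✗
  n5: stuck-at-0, inverted output ✓; others ✗
Consistent faults: {n0 stuck-at-1, n0 inverted output, n1 stuck-at-1, n1 inverted output, n3 stuck-at-0, n3 inverted output, n4 stuck-at-0, n4 inverted output, n5 stuck-at-0, n5 inverted output} — 10 in all.

10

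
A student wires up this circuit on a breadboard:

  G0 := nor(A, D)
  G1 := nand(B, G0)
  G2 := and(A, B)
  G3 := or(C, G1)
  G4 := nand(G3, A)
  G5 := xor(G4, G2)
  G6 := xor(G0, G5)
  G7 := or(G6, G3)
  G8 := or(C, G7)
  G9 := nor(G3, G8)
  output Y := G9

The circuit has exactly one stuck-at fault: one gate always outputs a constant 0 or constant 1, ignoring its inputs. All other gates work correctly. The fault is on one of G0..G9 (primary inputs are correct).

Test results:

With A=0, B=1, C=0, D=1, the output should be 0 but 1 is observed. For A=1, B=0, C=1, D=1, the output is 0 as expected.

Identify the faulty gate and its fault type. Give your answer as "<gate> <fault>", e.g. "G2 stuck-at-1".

G0 stuck-at-1

Fault-free values for test 1 (A=0, B=1, C=0, D=1): G0=0, G1=1, G2=0, G3=1, G4=1, G5=1, G6=1, G7=1, G8=1, G9=0, giving Y=0. Observed 1.
Test 1: faults giving observed 1 are {G0 stuck-at-1, G9 stuck-at-1}.
Test 2 (A=1, B=0, C=1, D=1): fault-free G0=0, G1=1, G2=0, G3=1, G4=0, G5=0, G6=0, G7=1, G8=1, G9=0 → 0; observed 0. Eliminates G9 stuck-at-1.
Only G0 stuck-at-1 is consistent with every test.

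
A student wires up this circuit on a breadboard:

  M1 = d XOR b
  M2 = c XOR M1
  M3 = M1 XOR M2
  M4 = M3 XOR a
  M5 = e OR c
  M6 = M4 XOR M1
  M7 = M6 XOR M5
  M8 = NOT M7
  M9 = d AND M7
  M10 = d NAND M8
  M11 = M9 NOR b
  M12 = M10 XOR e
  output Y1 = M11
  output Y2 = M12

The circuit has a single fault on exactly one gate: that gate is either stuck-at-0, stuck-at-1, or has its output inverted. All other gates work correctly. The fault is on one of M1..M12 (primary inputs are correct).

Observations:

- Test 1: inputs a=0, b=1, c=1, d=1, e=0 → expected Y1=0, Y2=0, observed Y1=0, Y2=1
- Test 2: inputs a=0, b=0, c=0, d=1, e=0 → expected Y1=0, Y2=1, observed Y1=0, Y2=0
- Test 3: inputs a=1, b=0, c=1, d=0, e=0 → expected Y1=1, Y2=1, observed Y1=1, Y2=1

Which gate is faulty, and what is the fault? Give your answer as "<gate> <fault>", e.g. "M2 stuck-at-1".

M8 inverted output

Fault-free values for test 1 (a=0, b=1, c=1, d=1, e=0): M1=0, M2=1, M3=1, M4=1, M5=1, M6=1, M7=0, M8=1, M9=0, M10=0, M11=0, M12=0, giving Y1=0, Y2=0. Observed Y1=0, Y2=1.
Test 1: faults giving observed Y1=0, Y2=1 are {M1 stuck-at-1, M1 inverted output, M2 stuck-at-0, M2 inverted output, M3 stuck-at-0, M3 inverted output, M4 stuck-at-0, M4 inverted output, M5 stuck-at-0, M5 inverted output, M6 stuck-at-0, M6 inverted output, M7 stuck-at-1, M7 inverted output, M8 stuck-at-0, M8 inverted output, M10 stuck-at-1, M10 inverted output, M12 stuck-at-1, M12 inverted output}.
Test 2 (a=0, b=0, c=0, d=1, e=0): fault-free M1=1, M2=1, M3=0, M4=0, M5=0, M6=1, M7=1, M8=0, M9=1, M10=1, M11=0, M12=1 → Y1=0, Y2=1; observed Y1=0, Y2=0. Eliminates M1 stuck-at-1, M1 inverted output, M2 stuck-at-0, M2 inverted output, M3 stuck-at-0, M3 inverted output, M4 stuck-at-0, M4 inverted output, M5 stuck-at-0, M5 inverted output, M6 stuck-at-0, M6 inverted output, M7 stuck-at-1, M7 inverted output, M8 stuck-at-0, M10 stuck-at-1, M12 stuck-at-1.
Test 3 (a=1, b=0, c=1, d=0, e=0): fault-free M1=0, M2=1, M3=1, M4=0, M5=1, M6=0, M7=1, M8=0, M9=0, M10=1, M11=1, M12=1 → Y1=1, Y2=1; observed Y1=1, Y2=1. Eliminates M10 inverted output, M12 inverted output.
Only M8 inverted output is consistent with every test.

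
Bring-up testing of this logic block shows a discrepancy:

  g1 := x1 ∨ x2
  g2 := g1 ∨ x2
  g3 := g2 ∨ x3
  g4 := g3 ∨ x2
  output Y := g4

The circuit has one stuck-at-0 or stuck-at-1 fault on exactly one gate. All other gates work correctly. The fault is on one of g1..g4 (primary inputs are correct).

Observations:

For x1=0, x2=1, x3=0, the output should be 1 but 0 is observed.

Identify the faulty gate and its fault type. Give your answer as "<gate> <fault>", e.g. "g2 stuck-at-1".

Fault-free values for test 1 (x1=0, x2=1, x3=0): g1=1, g2=1, g3=1, g4=1, giving Y=1. Observed 0.
Test 1: faults giving observed 0 are {g4 stuck-at-0}.
Only g4 stuck-at-0 is consistent with every test.

g4 stuck-at-0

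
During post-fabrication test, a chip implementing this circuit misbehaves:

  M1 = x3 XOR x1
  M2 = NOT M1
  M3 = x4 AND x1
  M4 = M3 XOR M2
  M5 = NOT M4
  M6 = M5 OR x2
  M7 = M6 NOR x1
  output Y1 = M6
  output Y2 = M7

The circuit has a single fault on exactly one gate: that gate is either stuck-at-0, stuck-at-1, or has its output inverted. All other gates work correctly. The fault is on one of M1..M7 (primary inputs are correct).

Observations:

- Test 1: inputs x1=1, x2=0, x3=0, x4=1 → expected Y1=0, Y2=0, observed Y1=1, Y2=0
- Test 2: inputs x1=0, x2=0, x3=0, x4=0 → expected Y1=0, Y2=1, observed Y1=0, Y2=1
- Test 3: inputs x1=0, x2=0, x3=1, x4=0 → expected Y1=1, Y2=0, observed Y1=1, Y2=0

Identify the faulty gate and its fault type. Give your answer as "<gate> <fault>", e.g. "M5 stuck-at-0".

Fault-free values for test 1 (x1=1, x2=0, x3=0, x4=1): M1=1, M2=0, M3=1, M4=1, M5=0, M6=0, M7=0, giving Y1=0, Y2=0. Observed Y1=1, Y2=0.
Test 1: faults giving observed Y1=1, Y2=0 are {M1 stuck-at-0, M1 inverted output, M2 stuck-at-1, M2 inverted output, M3 stuck-at-0, M3 inverted output, M4 stuck-at-0, M4 inverted output, M5 stuck-at-1, M5 inverted output, M6 stuck-at-1, M6 inverted output}.
Test 2 (x1=0, x2=0, x3=0, x4=0): fault-free M1=0, M2=1, M3=0, M4=1, M5=0, M6=0, M7=1 → Y1=0, Y2=1; observed Y1=0, Y2=1. Eliminates M1 inverted output, M2 inverted output, M3 inverted output, M4 stuck-at-0, M4 inverted output, M5 stuck-at-1, M5 inverted output, M6 stuck-at-1, M6 inverted output.
Test 3 (x1=0, x2=0, x3=1, x4=0): fault-free M1=1, M2=0, M3=0, M4=0, M5=1, M6=1, M7=0 → Y1=1, Y2=0; observed Y1=1, Y2=0. Eliminates M1 stuck-at-0, M2 stuck-at-1.
Only M3 stuck-at-0 is consistent with every test.

M3 stuck-at-0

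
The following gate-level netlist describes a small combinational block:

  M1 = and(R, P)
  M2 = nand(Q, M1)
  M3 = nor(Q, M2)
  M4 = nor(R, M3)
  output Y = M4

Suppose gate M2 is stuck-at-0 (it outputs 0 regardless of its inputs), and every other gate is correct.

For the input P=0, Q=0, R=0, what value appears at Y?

0

Propagate with M2 forced: M1=0, M2=0 [stuck-at-0], M3=1, M4=0.
So Y = 0. (Without the fault it would be 1.)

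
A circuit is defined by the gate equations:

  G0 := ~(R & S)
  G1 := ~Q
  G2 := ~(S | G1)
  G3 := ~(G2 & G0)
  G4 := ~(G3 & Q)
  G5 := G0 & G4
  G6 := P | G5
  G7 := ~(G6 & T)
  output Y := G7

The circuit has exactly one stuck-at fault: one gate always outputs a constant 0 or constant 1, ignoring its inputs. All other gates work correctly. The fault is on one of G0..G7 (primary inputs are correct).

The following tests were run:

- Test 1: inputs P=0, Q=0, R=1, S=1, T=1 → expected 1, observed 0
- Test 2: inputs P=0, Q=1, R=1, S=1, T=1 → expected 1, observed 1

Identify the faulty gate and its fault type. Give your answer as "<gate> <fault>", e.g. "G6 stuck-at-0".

G0 stuck-at-1

Fault-free values for test 1 (P=0, Q=0, R=1, S=1, T=1): G0=0, G1=1, G2=0, G3=1, G4=1, G5=0, G6=0, G7=1, giving Y=1. Observed 0.
Test 1: faults giving observed 0 are {G0 stuck-at-1, G5 stuck-at-1, G6 stuck-at-1, G7 stuck-at-0}.
Test 2 (P=0, Q=1, R=1, S=1, T=1): fault-free G0=0, G1=0, G2=0, G3=1, G4=0, G5=0, G6=0, G7=1 → 1; observed 1. Eliminates G5 stuck-at-1, G6 stuck-at-1, G7 stuck-at-0.
Only G0 stuck-at-1 is consistent with every test.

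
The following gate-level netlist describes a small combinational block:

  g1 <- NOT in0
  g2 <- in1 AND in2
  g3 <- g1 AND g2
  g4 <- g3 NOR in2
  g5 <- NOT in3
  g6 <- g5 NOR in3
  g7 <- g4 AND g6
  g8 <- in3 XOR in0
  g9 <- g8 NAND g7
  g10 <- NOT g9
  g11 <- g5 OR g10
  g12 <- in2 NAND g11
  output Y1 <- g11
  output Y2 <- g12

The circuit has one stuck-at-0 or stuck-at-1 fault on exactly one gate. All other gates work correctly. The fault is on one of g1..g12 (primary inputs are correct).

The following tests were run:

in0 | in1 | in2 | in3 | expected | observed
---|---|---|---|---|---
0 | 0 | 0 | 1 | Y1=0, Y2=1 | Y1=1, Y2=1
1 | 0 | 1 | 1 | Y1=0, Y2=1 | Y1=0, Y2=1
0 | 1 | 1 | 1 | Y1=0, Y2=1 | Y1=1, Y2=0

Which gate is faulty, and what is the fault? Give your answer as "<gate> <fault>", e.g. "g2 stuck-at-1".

g7 stuck-at-1

Fault-free values for test 1 (in0=0, in1=0, in2=0, in3=1): g1=1, g2=0, g3=0, g4=1, g5=0, g6=0, g7=0, g8=1, g9=1, g10=0, g11=0, g12=1, giving Y1=0, Y2=1. Observed Y1=1, Y2=1.
Test 1: faults giving observed Y1=1, Y2=1 are {g5 stuck-at-1, g6 stuck-at-1, g7 stuck-at-1, g9 stuck-at-0, g10 stuck-at-1, g11 stuck-at-1}.
Test 2 (in0=1, in1=0, in2=1, in3=1): fault-free g1=0, g2=0, g3=0, g4=0, g5=0, g6=0, g7=0, g8=0, g9=1, g10=0, g11=0, g12=1 → Y1=0, Y2=1; observed Y1=0, Y2=1. Eliminates g5 stuck-at-1, g9 stuck-at-0, g10 stuck-at-1, g11 stuck-at-1.
Test 3 (in0=0, in1=1, in2=1, in3=1): fault-free g1=1, g2=1, g3=1, g4=0, g5=0, g6=0, g7=0, g8=1, g9=1, g10=0, g11=0, g12=1 → Y1=0, Y2=1; observed Y1=1, Y2=0. Eliminates g6 stuck-at-1.
Only g7 stuck-at-1 is consistent with every test.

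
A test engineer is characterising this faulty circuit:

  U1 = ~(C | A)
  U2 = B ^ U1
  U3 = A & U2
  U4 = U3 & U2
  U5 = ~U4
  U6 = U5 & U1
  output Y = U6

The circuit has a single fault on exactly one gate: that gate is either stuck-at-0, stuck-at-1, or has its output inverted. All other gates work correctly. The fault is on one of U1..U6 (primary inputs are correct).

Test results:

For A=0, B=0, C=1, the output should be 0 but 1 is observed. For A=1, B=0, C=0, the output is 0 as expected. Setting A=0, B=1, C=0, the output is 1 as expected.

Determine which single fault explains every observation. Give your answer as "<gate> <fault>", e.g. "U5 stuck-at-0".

Fault-free values for test 1 (A=0, B=0, C=1): U1=0, U2=0, U3=0, U4=0, U5=1, U6=0, giving Y=0. Observed 1.
Test 1: faults giving observed 1 are {U1 stuck-at-1, U1 inverted output, U6 stuck-at-1, U6 inverted output}.
Test 2 (A=1, B=0, C=0): fault-free U1=0, U2=0, U3=0, U4=0, U5=1, U6=0 → 0; observed 0. Eliminates U6 stuck-at-1, U6 inverted output.
Test 3 (A=0, B=1, C=0): fault-free U1=1, U2=0, U3=0, U4=0, U5=1, U6=1 → 1; observed 1. Eliminates U1 inverted output.
Only U1 stuck-at-1 is consistent with every test.

U1 stuck-at-1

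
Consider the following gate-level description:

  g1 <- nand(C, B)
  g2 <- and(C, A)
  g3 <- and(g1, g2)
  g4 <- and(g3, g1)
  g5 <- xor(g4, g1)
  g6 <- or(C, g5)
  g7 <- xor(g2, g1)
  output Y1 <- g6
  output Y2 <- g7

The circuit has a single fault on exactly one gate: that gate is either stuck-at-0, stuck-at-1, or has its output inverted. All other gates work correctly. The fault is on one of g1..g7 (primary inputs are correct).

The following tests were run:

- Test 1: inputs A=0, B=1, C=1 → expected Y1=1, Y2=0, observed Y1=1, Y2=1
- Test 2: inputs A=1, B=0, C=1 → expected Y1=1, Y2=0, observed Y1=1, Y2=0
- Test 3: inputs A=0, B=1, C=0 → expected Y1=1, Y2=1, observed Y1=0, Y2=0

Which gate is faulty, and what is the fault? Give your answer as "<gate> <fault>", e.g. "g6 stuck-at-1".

g2 stuck-at-1

Fault-free values for test 1 (A=0, B=1, C=1): g1=0, g2=0, g3=0, g4=0, g5=0, g6=1, g7=0, giving Y1=1, Y2=0. Observed Y1=1, Y2=1.
Test 1: faults giving observed Y1=1, Y2=1 are {g1 stuck-at-1, g1 inverted output, g2 stuck-at-1, g2 inverted output, g7 stuck-at-1, g7 inverted output}.
Test 2 (A=1, B=0, C=1): fault-free g1=1, g2=1, g3=1, g4=1, g5=0, g6=1, g7=0 → Y1=1, Y2=0; observed Y1=1, Y2=0. Eliminates g1 inverted output, g2 inverted output, g7 stuck-at-1, g7 inverted output.
Test 3 (A=0, B=1, C=0): fault-free g1=1, g2=0, g3=0, g4=0, g5=1, g6=1, g7=1 → Y1=1, Y2=1; observed Y1=0, Y2=0. Eliminates g1 stuck-at-1.
Only g2 stuck-at-1 is consistent with every test.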